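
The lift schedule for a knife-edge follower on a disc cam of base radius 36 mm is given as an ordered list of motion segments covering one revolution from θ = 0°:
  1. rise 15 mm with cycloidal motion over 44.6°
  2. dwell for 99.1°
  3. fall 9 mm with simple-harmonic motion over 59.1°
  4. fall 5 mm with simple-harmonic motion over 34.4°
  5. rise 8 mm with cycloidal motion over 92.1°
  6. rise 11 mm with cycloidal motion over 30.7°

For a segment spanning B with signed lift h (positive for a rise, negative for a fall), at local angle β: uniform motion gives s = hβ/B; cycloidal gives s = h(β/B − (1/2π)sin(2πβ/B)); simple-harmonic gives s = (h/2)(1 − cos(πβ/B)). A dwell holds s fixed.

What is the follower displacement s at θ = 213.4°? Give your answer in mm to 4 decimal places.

seg 1 [0°–44.6°] cycloidal, h=15: full span → s += 15 → s = 15.0000
seg 2 [44.6°–143.7°] dwell: s stays 15.0000
seg 3 [143.7°–202.8°] simple-harmonic, h=-9: full span → s += -9 → s = 6.0000
seg 4 [202.8°–237.2°] simple-harmonic, h=-5: θ=213.4° here. β=10.6, B=34.4. -5/2·(1 − cos(π·0.3081)) = -1.0827 → s = 4.9173

4.9173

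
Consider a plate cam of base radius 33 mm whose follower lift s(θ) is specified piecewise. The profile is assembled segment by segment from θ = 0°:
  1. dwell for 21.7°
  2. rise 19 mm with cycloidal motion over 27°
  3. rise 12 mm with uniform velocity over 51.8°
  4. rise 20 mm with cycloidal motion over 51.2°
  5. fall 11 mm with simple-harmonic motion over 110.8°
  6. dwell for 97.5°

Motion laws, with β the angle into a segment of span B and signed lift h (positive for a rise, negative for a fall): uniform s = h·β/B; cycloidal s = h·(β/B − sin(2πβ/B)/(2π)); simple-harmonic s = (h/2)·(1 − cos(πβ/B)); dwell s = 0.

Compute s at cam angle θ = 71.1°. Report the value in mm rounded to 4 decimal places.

seg 1 [0°–21.7°] dwell: s stays 0.0000
seg 2 [21.7°–48.7°] cycloidal, h=19: full span → s += 19 → s = 19.0000
seg 3 [48.7°–100.5°] uniform, h=12: θ=71.1° here. β=22.4, B=51.8. 12·22.4/51.8 = 5.1892 → s = 24.1892

24.1892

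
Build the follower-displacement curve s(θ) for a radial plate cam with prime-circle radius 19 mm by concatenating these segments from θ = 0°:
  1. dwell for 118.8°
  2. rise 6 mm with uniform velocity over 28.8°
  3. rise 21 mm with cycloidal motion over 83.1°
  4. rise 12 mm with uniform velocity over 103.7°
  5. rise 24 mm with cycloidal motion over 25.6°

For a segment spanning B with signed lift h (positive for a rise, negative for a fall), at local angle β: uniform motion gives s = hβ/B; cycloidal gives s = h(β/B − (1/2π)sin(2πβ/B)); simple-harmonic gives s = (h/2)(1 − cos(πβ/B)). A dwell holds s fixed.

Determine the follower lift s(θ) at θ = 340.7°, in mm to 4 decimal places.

seg 1 [0°–118.8°] dwell: s stays 0.0000
seg 2 [118.8°–147.6°] uniform, h=6: full span → s += 6 → s = 6.0000
seg 3 [147.6°–230.7°] cycloidal, h=21: full span → s += 21 → s = 27.0000
seg 4 [230.7°–334.4°] uniform, h=12: full span → s += 12 → s = 39.0000
seg 5 [334.4°–360°] cycloidal, h=24: θ=340.7° here. β=6.3, B=25.6. 24·(0.2461 − sin(2π·0.2461)/(2π)) = 2.0877 → s = 41.0877

41.0877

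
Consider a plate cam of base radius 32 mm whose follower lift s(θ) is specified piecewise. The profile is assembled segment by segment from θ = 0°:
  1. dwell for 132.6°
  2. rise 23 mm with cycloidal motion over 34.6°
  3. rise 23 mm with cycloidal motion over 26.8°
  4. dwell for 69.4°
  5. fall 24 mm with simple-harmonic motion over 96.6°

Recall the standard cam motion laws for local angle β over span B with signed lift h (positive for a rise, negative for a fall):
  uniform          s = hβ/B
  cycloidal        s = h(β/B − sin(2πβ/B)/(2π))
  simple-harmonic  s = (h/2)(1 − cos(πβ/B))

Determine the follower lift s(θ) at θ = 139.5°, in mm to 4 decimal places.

seg 1 [0°–132.6°] dwell: s stays 0.0000
seg 2 [132.6°–167.2°] cycloidal, h=23: θ=139.5° here. β=6.9, B=34.6. 23·(0.1994 − sin(2π·0.1994)/(2π)) = 1.1094 → s = 1.1094

1.1094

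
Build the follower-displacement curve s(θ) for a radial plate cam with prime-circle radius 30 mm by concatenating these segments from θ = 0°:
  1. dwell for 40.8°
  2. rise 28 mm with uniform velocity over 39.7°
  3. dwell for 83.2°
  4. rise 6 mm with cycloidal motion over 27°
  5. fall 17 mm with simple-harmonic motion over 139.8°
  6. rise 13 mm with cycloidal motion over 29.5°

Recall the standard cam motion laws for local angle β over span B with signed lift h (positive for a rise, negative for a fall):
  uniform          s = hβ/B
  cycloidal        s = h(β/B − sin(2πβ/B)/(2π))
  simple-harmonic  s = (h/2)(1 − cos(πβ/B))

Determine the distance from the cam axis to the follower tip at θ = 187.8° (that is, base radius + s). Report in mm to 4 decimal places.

seg 1 [0°–40.8°] dwell: s stays 0.0000
seg 2 [40.8°–80.5°] uniform, h=28: full span → s += 28 → s = 28.0000
seg 3 [80.5°–163.7°] dwell: s stays 28.0000
seg 4 [163.7°–190.7°] cycloidal, h=6: θ=187.8° here. β=24.1, B=27. 6·(0.8926 − sin(2π·0.8926)/(2π)) = 5.9522 → s = 33.9522
radial distance = base radius + s = 30 + 33.9522 = 63.9522

63.9522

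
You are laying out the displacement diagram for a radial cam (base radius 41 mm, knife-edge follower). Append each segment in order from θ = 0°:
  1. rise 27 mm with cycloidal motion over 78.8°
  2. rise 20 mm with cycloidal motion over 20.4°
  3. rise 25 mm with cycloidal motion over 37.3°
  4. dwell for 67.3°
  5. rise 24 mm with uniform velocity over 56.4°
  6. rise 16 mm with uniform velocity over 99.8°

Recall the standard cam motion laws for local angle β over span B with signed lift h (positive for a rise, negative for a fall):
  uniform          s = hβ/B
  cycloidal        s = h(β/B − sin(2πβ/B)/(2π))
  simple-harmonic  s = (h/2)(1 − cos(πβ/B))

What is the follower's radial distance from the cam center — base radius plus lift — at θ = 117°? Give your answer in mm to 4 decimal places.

seg 1 [0°–78.8°] cycloidal, h=27: full span → s += 27 → s = 27.0000
seg 2 [78.8°–99.2°] cycloidal, h=20: full span → s += 20 → s = 47.0000
seg 3 [99.2°–136.5°] cycloidal, h=25: θ=117° here. β=17.8, B=37.3. 25·(0.4772 − sin(2π·0.4772)/(2π)) = 11.3625 → s = 58.3625
radial distance = base radius + s = 41 + 58.3625 = 99.3625

99.3625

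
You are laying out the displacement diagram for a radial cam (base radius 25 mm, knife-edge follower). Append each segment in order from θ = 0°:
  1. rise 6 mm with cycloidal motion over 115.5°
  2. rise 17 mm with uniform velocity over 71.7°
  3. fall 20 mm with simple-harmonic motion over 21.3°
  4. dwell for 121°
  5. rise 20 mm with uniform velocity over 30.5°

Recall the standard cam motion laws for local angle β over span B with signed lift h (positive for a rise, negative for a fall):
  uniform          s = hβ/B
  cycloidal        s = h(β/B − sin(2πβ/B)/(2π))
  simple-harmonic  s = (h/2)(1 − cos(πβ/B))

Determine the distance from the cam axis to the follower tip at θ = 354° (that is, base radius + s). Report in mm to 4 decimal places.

seg 1 [0°–115.5°] cycloidal, h=6: full span → s += 6 → s = 6.0000
seg 2 [115.5°–187.2°] uniform, h=17: full span → s += 17 → s = 23.0000
seg 3 [187.2°–208.5°] simple-harmonic, h=-20: full span → s += -20 → s = 3.0000
seg 4 [208.5°–329.5°] dwell: s stays 3.0000
seg 5 [329.5°–360°] uniform, h=20: θ=354° here. β=24.5, B=30.5. 20·24.5/30.5 = 16.0656 → s = 19.0656
radial distance = base radius + s = 25 + 19.0656 = 44.0656

44.0656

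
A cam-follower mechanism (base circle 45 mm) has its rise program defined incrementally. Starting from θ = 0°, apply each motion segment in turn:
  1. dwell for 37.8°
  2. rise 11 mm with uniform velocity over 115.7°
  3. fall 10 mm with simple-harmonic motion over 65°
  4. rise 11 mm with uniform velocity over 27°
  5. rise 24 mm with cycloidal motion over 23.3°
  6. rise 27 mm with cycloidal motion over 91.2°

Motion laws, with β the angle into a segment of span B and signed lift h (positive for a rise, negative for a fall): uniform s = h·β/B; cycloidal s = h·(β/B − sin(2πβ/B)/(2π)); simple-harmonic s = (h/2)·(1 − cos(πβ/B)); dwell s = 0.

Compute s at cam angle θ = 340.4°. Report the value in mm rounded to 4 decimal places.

seg 1 [0°–37.8°] dwell: s stays 0.0000
seg 2 [37.8°–153.5°] uniform, h=11: full span → s += 11 → s = 11.0000
seg 3 [153.5°–218.5°] simple-harmonic, h=-10: full span → s += -10 → s = 1.0000
seg 4 [218.5°–245.5°] uniform, h=11: full span → s += 11 → s = 12.0000
seg 5 [245.5°–268.8°] cycloidal, h=24: full span → s += 24 → s = 36.0000
seg 6 [268.8°–360°] cycloidal, h=27: θ=340.4° here. β=71.6, B=91.2. 27·(0.7851 − sin(2π·0.7851)/(2π)) = 25.3905 → s = 61.3905

61.3905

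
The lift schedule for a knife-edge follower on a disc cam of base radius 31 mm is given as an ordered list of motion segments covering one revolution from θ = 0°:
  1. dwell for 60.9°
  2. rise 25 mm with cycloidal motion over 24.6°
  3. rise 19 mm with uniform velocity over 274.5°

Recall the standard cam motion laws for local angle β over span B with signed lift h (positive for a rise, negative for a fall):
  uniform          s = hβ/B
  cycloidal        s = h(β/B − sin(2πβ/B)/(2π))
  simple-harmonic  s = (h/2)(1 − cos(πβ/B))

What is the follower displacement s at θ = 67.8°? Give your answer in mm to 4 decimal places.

seg 1 [0°–60.9°] dwell: s stays 0.0000
seg 2 [60.9°–85.5°] cycloidal, h=25: θ=67.8° here. β=6.9, B=24.6. 25·(0.2805 − sin(2π·0.2805)/(2π)) = 3.1061 → s = 3.1061

3.1061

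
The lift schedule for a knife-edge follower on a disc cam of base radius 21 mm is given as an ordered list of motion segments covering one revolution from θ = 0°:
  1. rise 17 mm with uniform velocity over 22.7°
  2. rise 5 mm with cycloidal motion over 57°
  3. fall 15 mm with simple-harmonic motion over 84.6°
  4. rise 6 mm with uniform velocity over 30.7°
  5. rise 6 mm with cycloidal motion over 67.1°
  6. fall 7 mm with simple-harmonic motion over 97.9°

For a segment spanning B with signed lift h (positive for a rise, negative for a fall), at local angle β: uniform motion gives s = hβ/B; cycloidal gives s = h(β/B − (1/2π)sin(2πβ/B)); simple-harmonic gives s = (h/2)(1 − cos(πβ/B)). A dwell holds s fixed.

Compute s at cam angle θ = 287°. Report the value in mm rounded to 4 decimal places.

seg 1 [0°–22.7°] uniform, h=17: full span → s += 17 → s = 17.0000
seg 2 [22.7°–79.7°] cycloidal, h=5: full span → s += 5 → s = 22.0000
seg 3 [79.7°–164.3°] simple-harmonic, h=-15: full span → s += -15 → s = 7.0000
seg 4 [164.3°–195°] uniform, h=6: full span → s += 6 → s = 13.0000
seg 5 [195°–262.1°] cycloidal, h=6: full span → s += 6 → s = 19.0000
seg 6 [262.1°–360°] simple-harmonic, h=-7: θ=287° here. β=24.9, B=97.9. -7/2·(1 − cos(π·0.2543)) = -1.0591 → s = 17.9409

17.9409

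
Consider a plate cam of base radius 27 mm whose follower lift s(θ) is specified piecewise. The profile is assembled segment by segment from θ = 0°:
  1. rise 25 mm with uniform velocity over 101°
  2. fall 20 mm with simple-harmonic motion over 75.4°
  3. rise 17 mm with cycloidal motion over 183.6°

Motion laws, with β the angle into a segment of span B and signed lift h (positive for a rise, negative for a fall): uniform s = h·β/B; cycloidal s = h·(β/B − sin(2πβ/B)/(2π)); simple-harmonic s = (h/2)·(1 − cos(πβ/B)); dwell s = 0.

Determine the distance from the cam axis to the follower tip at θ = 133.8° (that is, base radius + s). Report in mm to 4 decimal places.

seg 1 [0°–101°] uniform, h=25: full span → s += 25 → s = 25.0000
seg 2 [101°–176.4°] simple-harmonic, h=-20: θ=133.8° here. β=32.8, B=75.4. -20/2·(1 − cos(π·0.4350)) = -7.9725 → s = 17.0275
radial distance = base radius + s = 27 + 17.0275 = 44.0275

44.0275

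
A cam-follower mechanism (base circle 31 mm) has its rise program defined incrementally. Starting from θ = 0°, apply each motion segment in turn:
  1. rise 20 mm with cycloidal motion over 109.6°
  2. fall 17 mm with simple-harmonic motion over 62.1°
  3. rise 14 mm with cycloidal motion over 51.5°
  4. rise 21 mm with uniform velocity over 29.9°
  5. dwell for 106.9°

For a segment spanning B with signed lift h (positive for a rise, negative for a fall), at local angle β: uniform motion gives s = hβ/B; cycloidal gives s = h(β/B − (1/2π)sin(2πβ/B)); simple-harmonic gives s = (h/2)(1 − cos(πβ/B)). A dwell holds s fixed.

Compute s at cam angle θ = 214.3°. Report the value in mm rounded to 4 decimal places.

seg 1 [0°–109.6°] cycloidal, h=20: full span → s += 20 → s = 20.0000
seg 2 [109.6°–171.7°] simple-harmonic, h=-17: full span → s += -17 → s = 3.0000
seg 3 [171.7°–223.2°] cycloidal, h=14: θ=214.3° here. β=42.6, B=51.5. 14·(0.8272 − sin(2π·0.8272)/(2π)) = 13.5518 → s = 16.5518

16.5518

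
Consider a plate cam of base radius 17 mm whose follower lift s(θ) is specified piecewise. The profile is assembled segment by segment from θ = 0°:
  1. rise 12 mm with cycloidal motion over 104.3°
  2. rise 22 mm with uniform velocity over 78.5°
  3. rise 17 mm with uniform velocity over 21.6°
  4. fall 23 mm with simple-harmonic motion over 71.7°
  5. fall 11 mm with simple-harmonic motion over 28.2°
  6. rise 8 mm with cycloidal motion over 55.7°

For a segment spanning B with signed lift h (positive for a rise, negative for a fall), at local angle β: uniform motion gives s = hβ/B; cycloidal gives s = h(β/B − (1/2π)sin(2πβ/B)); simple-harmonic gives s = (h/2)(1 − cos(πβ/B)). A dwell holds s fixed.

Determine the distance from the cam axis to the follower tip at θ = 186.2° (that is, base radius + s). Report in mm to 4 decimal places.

seg 1 [0°–104.3°] cycloidal, h=12: full span → s += 12 → s = 12.0000
seg 2 [104.3°–182.8°] uniform, h=22: full span → s += 22 → s = 34.0000
seg 3 [182.8°–204.4°] uniform, h=17: θ=186.2° here. β=3.4, B=21.6. 17·3.4/21.6 = 2.6759 → s = 36.6759
radial distance = base radius + s = 17 + 36.6759 = 53.6759

53.6759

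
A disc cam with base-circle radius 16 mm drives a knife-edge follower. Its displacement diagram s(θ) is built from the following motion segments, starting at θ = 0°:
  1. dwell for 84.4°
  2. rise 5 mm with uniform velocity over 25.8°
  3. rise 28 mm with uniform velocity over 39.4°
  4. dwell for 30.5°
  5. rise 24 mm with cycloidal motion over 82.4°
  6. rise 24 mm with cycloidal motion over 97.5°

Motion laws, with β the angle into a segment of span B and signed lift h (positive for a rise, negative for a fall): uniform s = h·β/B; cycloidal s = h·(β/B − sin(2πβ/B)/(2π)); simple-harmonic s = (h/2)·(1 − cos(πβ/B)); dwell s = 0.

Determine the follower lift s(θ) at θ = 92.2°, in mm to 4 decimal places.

seg 1 [0°–84.4°] dwell: s stays 0.0000
seg 2 [84.4°–110.2°] uniform, h=5: θ=92.2° here. β=7.8, B=25.8. 5·7.8/25.8 = 1.5116 → s = 1.5116

1.5116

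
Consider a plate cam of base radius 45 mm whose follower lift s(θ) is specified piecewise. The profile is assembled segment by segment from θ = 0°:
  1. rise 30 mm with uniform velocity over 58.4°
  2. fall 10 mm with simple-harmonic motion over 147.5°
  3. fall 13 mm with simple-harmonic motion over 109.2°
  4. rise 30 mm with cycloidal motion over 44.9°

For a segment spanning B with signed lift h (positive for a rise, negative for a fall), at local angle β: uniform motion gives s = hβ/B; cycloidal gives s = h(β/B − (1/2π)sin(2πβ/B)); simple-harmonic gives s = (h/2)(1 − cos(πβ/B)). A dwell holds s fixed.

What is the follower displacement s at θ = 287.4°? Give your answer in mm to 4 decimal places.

seg 1 [0°–58.4°] uniform, h=30: full span → s += 30 → s = 30.0000
seg 2 [58.4°–205.9°] simple-harmonic, h=-10: full span → s += -10 → s = 20.0000
seg 3 [205.9°–315.1°] simple-harmonic, h=-13: θ=287.4° here. β=81.5, B=109.2. -13/2·(1 − cos(π·0.7463)) = -11.0430 → s = 8.9570

8.9570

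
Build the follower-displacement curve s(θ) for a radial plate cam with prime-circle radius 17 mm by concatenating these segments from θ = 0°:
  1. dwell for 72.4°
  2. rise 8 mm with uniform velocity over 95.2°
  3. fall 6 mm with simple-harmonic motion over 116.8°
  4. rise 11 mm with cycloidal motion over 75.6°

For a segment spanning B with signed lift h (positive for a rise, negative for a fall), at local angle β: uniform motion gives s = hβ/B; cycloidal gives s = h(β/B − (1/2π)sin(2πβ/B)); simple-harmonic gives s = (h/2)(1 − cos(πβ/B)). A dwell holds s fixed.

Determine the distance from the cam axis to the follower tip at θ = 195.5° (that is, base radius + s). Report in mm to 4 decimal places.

seg 1 [0°–72.4°] dwell: s stays 0.0000
seg 2 [72.4°–167.6°] uniform, h=8: full span → s += 8 → s = 8.0000
seg 3 [167.6°–284.4°] simple-harmonic, h=-6: θ=195.5° here. β=27.9, B=116.8. -6/2·(1 − cos(π·0.2389)) = -0.8058 → s = 7.1942
radial distance = base radius + s = 17 + 7.1942 = 24.1942

24.1942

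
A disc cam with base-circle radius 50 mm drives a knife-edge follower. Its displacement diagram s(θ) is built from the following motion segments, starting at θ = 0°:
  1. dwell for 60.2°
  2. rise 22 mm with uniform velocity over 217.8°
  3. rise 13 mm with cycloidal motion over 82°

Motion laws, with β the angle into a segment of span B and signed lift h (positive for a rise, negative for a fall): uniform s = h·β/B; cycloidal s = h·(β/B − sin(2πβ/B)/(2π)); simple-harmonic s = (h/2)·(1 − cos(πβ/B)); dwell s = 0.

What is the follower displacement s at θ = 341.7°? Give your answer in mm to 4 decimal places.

seg 1 [0°–60.2°] dwell: s stays 0.0000
seg 2 [60.2°–278°] uniform, h=22: full span → s += 22 → s = 22.0000
seg 3 [278°–360°] cycloidal, h=13: θ=341.7° here. β=63.7, B=82. 13·(0.7768 − sin(2π·0.7768)/(2π)) = 12.1385 → s = 34.1385

34.1385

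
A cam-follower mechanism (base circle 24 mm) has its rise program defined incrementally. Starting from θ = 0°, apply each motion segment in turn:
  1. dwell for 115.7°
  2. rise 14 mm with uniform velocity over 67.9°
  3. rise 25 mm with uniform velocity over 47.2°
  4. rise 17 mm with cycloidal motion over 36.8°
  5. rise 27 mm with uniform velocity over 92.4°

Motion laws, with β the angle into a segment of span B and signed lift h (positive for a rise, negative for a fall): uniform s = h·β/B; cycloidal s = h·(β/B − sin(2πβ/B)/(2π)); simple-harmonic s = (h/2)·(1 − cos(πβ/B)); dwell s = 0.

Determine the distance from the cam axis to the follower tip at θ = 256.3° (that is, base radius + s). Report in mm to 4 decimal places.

seg 1 [0°–115.7°] dwell: s stays 0.0000
seg 2 [115.7°–183.6°] uniform, h=14: full span → s += 14 → s = 14.0000
seg 3 [183.6°–230.8°] uniform, h=25: full span → s += 25 → s = 39.0000
seg 4 [230.8°–267.6°] cycloidal, h=17: θ=256.3° here. β=25.5, B=36.8. 17·(0.6929 − sin(2π·0.6929)/(2π)) = 14.3135 → s = 53.3135
radial distance = base radius + s = 24 + 53.3135 = 77.3135

77.3135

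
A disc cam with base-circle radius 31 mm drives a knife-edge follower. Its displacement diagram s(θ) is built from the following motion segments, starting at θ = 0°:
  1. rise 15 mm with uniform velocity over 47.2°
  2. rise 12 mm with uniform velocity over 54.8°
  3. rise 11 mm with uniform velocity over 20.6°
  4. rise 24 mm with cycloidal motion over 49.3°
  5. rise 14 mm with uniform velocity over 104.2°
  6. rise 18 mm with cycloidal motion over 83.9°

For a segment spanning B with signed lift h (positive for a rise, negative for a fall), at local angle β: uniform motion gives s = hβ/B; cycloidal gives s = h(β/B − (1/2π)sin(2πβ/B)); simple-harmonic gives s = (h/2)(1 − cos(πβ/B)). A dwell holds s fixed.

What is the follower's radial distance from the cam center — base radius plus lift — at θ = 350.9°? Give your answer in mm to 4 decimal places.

seg 1 [0°–47.2°] uniform, h=15: full span → s += 15 → s = 15.0000
seg 2 [47.2°–102°] uniform, h=12: full span → s += 12 → s = 27.0000
seg 3 [102°–122.6°] uniform, h=11: full span → s += 11 → s = 38.0000
seg 4 [122.6°–171.9°] cycloidal, h=24: full span → s += 24 → s = 62.0000
seg 5 [171.9°–276.1°] uniform, h=14: full span → s += 14 → s = 76.0000
seg 6 [276.1°–360°] cycloidal, h=18: θ=350.9° here. β=74.8, B=83.9. 18·(0.8915 − sin(2π·0.8915)/(2π)) = 17.8524 → s = 93.8524
radial distance = base radius + s = 31 + 93.8524 = 124.8524

124.8524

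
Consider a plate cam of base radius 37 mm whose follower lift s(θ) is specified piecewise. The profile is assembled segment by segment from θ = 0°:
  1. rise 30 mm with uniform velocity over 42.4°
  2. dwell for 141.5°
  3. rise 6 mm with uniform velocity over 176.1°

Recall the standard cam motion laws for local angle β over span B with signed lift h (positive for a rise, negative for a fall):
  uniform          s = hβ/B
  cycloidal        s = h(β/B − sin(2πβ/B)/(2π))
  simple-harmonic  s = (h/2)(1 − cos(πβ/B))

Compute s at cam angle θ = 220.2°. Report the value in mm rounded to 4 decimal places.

seg 1 [0°–42.4°] uniform, h=30: full span → s += 30 → s = 30.0000
seg 2 [42.4°–183.9°] dwell: s stays 30.0000
seg 3 [183.9°–360°] uniform, h=6: θ=220.2° here. β=36.3, B=176.1. 6·36.3/176.1 = 1.2368 → s = 31.2368

31.2368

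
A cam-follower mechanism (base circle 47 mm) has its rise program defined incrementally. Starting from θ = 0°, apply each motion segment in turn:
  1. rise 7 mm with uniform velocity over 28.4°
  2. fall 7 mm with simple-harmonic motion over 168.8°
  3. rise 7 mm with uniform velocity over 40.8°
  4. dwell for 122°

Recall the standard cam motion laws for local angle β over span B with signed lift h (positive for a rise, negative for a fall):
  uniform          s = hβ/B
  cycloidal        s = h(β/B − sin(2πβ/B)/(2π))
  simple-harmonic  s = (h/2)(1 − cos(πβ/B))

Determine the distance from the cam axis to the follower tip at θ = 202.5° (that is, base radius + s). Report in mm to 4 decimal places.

seg 1 [0°–28.4°] uniform, h=7: full span → s += 7 → s = 7.0000
seg 2 [28.4°–197.2°] simple-harmonic, h=-7: full span → s += -7 → s = 0.0000
seg 3 [197.2°–238°] uniform, h=7: θ=202.5° here. β=5.3, B=40.8. 7·5.3/40.8 = 0.9093 → s = 0.9093
radial distance = base radius + s = 47 + 0.9093 = 47.9093

47.9093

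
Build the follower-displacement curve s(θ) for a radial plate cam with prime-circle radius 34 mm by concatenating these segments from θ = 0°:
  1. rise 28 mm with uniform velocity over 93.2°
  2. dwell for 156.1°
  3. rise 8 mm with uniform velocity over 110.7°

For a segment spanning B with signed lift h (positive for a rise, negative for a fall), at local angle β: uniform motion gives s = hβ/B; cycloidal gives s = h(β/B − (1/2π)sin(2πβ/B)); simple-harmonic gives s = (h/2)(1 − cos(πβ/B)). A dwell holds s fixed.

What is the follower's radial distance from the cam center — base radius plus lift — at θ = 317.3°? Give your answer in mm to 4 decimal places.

seg 1 [0°–93.2°] uniform, h=28: full span → s += 28 → s = 28.0000
seg 2 [93.2°–249.3°] dwell: s stays 28.0000
seg 3 [249.3°–360°] uniform, h=8: θ=317.3° here. β=68, B=110.7. 8·68/110.7 = 4.9142 → s = 32.9142
radial distance = base radius + s = 34 + 32.9142 = 66.9142

66.9142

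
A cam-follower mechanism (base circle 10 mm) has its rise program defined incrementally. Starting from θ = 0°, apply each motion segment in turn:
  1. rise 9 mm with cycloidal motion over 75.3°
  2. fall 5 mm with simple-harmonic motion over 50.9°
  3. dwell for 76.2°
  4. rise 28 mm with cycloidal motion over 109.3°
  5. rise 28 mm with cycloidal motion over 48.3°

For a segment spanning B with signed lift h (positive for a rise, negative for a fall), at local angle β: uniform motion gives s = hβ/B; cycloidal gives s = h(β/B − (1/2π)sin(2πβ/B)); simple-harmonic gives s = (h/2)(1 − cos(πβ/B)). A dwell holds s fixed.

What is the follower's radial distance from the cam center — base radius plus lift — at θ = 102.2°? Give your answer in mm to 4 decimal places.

seg 1 [0°–75.3°] cycloidal, h=9: full span → s += 9 → s = 9.0000
seg 2 [75.3°–126.2°] simple-harmonic, h=-5: θ=102.2° here. β=26.9, B=50.9. -5/2·(1 − cos(π·0.5285)) = -2.7234 → s = 6.2766
radial distance = base radius + s = 10 + 6.2766 = 16.2766

16.2766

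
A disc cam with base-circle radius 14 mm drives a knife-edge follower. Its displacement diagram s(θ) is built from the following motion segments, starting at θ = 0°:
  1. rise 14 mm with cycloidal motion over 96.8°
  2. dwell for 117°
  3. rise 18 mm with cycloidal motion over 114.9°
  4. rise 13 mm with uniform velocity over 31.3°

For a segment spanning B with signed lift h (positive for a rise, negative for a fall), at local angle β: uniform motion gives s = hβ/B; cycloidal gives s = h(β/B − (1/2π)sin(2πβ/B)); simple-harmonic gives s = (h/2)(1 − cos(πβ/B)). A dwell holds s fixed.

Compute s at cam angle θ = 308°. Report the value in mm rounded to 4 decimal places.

seg 1 [0°–96.8°] cycloidal, h=14: full span → s += 14 → s = 14.0000
seg 2 [96.8°–213.8°] dwell: s stays 14.0000
seg 3 [213.8°–328.7°] cycloidal, h=18: θ=308° here. β=94.2, B=114.9. 18·(0.8198 − sin(2π·0.8198)/(2π)) = 17.3505 → s = 31.3505

31.3505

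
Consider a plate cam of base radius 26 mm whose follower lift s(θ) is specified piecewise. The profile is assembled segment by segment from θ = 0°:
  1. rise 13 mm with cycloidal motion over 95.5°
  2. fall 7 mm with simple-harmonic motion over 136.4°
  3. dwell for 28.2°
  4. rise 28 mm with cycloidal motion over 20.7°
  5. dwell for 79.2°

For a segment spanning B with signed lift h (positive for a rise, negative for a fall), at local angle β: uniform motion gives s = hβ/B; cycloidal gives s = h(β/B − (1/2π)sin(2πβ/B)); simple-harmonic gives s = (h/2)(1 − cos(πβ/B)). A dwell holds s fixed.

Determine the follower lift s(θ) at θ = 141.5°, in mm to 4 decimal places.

seg 1 [0°–95.5°] cycloidal, h=13: full span → s += 13 → s = 13.0000
seg 2 [95.5°–231.9°] simple-harmonic, h=-7: θ=141.5° here. β=46, B=136.4. -7/2·(1 − cos(π·0.3372)) = -1.7874 → s = 11.2126

11.2126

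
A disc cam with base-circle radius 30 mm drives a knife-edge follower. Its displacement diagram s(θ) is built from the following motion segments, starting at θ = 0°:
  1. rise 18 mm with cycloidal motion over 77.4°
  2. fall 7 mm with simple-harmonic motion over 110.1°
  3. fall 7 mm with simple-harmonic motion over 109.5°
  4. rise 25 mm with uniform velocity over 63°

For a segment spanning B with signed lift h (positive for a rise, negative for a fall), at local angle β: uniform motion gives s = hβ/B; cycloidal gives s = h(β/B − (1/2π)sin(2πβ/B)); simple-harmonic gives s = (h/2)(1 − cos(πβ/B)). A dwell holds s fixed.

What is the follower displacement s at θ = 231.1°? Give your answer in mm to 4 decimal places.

seg 1 [0°–77.4°] cycloidal, h=18: full span → s += 18 → s = 18.0000
seg 2 [77.4°–187.5°] simple-harmonic, h=-7: full span → s += -7 → s = 11.0000
seg 3 [187.5°–297°] simple-harmonic, h=-7: θ=231.1° here. β=43.6, B=109.5. -7/2·(1 − cos(π·0.3982)) = -2.3994 → s = 8.6006

8.6006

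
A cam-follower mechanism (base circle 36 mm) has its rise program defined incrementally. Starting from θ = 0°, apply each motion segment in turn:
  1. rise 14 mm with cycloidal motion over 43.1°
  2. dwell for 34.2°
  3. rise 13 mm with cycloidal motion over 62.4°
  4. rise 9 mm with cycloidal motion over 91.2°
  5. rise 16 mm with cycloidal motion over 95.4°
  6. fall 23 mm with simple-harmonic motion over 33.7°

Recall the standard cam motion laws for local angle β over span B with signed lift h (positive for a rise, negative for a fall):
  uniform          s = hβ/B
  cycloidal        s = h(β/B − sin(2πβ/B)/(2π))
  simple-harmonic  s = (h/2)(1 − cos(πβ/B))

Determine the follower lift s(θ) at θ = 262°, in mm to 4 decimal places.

seg 1 [0°–43.1°] cycloidal, h=14: full span → s += 14 → s = 14.0000
seg 2 [43.1°–77.3°] dwell: s stays 14.0000
seg 3 [77.3°–139.7°] cycloidal, h=13: full span → s += 13 → s = 27.0000
seg 4 [139.7°–230.9°] cycloidal, h=9: full span → s += 9 → s = 36.0000
seg 5 [230.9°–326.3°] cycloidal, h=16: θ=262° here. β=31.1, B=95.4. 16·(0.3260 − sin(2π·0.3260)/(2π)) = 2.9543 → s = 38.9543

38.9543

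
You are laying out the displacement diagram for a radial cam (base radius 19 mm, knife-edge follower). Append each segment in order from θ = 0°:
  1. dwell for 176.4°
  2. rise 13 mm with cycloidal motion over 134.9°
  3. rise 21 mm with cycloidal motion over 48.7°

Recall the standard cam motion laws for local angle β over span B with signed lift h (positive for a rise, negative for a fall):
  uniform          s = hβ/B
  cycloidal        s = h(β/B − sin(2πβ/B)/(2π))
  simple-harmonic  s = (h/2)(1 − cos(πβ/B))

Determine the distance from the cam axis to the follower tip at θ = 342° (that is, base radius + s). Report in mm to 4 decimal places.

seg 1 [0°–176.4°] dwell: s stays 0.0000
seg 2 [176.4°–311.3°] cycloidal, h=13: full span → s += 13 → s = 13.0000
seg 3 [311.3°–360°] cycloidal, h=21: θ=342° here. β=30.7, B=48.7. 21·(0.6304 − sin(2π·0.6304)/(2π)) = 15.6802 → s = 28.6802
radial distance = base radius + s = 19 + 28.6802 = 47.6802

47.6802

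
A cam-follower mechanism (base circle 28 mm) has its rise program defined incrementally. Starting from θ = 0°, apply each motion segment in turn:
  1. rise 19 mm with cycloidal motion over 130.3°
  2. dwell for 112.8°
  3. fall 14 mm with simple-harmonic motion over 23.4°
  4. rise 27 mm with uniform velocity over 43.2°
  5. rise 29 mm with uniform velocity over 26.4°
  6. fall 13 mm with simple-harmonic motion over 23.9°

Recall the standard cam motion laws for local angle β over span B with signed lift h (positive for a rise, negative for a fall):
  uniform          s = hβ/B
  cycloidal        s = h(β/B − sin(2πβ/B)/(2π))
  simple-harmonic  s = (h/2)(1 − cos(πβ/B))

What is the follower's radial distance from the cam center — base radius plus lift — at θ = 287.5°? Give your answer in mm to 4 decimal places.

seg 1 [0°–130.3°] cycloidal, h=19: full span → s += 19 → s = 19.0000
seg 2 [130.3°–243.1°] dwell: s stays 19.0000
seg 3 [243.1°–266.5°] simple-harmonic, h=-14: full span → s += -14 → s = 5.0000
seg 4 [266.5°–309.7°] uniform, h=27: θ=287.5° here. β=21, B=43.2. 27·21/43.2 = 13.1250 → s = 18.1250
radial distance = base radius + s = 28 + 18.1250 = 46.1250

46.1250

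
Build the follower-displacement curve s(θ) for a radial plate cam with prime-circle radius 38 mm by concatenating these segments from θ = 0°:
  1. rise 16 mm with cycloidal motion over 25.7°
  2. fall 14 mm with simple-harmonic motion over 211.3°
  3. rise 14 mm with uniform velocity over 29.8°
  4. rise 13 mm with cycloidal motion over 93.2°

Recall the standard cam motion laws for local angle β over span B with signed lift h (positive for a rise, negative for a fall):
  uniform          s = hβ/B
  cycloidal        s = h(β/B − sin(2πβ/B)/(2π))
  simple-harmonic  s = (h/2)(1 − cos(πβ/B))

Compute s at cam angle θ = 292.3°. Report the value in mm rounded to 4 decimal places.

seg 1 [0°–25.7°] cycloidal, h=16: full span → s += 16 → s = 16.0000
seg 2 [25.7°–237°] simple-harmonic, h=-14: full span → s += -14 → s = 2.0000
seg 3 [237°–266.8°] uniform, h=14: full span → s += 14 → s = 16.0000
seg 4 [266.8°–360°] cycloidal, h=13: θ=292.3° here. β=25.5, B=93.2. 13·(0.2736 − sin(2π·0.2736)/(2π)) = 1.5106 → s = 17.5106

17.5106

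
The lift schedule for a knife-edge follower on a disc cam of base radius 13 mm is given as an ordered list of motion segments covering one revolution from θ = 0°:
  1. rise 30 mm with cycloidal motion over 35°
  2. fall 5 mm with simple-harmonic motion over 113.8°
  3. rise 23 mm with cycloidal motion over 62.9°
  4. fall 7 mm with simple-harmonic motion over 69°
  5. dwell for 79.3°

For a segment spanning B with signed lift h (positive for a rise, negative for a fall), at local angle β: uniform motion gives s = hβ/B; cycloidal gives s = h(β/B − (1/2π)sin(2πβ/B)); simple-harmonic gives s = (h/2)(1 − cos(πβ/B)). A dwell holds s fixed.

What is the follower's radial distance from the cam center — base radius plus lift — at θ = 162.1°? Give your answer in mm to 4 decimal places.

seg 1 [0°–35°] cycloidal, h=30: full span → s += 30 → s = 30.0000
seg 2 [35°–148.8°] simple-harmonic, h=-5: full span → s += -5 → s = 25.0000
seg 3 [148.8°–211.7°] cycloidal, h=23: θ=162.1° here. β=13.3, B=62.9. 23·(0.2114 − sin(2π·0.2114)/(2π)) = 1.3096 → s = 26.3096
radial distance = base radius + s = 13 + 26.3096 = 39.3096

39.3096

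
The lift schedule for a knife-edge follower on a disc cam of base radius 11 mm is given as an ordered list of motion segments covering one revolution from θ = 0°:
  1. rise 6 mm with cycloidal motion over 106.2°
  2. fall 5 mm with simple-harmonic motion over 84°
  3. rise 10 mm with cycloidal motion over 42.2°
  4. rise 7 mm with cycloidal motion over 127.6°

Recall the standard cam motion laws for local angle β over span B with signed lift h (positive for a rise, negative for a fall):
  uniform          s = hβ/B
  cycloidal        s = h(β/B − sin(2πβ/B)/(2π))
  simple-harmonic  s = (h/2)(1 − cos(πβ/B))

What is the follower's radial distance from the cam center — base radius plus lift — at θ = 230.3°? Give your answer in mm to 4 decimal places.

seg 1 [0°–106.2°] cycloidal, h=6: full span → s += 6 → s = 6.0000
seg 2 [106.2°–190.2°] simple-harmonic, h=-5: full span → s += -5 → s = 1.0000
seg 3 [190.2°–232.4°] cycloidal, h=10: θ=230.3° here. β=40.1, B=42.2. 10·(0.9502 − sin(2π·0.9502)/(2π)) = 9.9919 → s = 10.9919
radial distance = base radius + s = 11 + 10.9919 = 21.9919

21.9919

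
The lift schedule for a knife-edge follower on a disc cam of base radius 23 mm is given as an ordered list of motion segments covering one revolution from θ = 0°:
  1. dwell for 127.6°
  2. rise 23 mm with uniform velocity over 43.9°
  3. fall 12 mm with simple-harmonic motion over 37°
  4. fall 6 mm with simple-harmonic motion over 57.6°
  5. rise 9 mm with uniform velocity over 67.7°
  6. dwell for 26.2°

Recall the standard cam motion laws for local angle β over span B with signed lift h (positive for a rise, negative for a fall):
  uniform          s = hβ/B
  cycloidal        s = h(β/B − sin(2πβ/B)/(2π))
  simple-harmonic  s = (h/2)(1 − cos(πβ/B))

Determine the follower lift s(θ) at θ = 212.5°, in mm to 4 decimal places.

seg 1 [0°–127.6°] dwell: s stays 0.0000
seg 2 [127.6°–171.5°] uniform, h=23: full span → s += 23 → s = 23.0000
seg 3 [171.5°–208.5°] simple-harmonic, h=-12: full span → s += -12 → s = 11.0000
seg 4 [208.5°–266.1°] simple-harmonic, h=-6: θ=212.5° here. β=4, B=57.6. -6/2·(1 − cos(π·0.0694)) = -0.0711 → s = 10.9289

10.9289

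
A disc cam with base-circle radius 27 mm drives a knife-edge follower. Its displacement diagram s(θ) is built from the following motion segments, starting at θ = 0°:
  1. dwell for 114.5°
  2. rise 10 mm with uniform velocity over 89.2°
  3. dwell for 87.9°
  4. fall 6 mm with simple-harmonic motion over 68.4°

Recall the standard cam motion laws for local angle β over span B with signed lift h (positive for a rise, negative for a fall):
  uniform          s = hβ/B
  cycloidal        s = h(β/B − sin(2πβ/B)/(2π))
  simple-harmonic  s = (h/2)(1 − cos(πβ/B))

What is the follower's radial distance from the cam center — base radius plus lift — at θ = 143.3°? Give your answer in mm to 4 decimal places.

seg 1 [0°–114.5°] dwell: s stays 0.0000
seg 2 [114.5°–203.7°] uniform, h=10: θ=143.3° here. β=28.8, B=89.2. 10·28.8/89.2 = 3.2287 → s = 3.2287
radial distance = base radius + s = 27 + 3.2287 = 30.2287

30.2287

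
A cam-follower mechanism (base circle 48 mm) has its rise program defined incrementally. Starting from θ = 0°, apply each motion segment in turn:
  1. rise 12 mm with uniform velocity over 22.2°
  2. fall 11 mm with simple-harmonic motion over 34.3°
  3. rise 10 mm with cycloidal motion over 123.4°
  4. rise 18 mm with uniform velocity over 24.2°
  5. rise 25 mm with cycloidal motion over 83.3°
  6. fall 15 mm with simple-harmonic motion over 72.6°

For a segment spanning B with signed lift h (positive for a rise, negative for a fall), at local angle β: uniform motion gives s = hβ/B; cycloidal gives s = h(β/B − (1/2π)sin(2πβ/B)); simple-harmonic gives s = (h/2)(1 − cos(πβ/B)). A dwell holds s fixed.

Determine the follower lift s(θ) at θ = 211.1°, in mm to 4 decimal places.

seg 1 [0°–22.2°] uniform, h=12: full span → s += 12 → s = 12.0000
seg 2 [22.2°–56.5°] simple-harmonic, h=-11: full span → s += -11 → s = 1.0000
seg 3 [56.5°–179.9°] cycloidal, h=10: full span → s += 10 → s = 11.0000
seg 4 [179.9°–204.1°] uniform, h=18: full span → s += 18 → s = 29.0000
seg 5 [204.1°–287.4°] cycloidal, h=25: θ=211.1° here. β=7, B=83.3. 25·(0.0840 − sin(2π·0.0840)/(2π)) = 0.0963 → s = 29.0963

29.0963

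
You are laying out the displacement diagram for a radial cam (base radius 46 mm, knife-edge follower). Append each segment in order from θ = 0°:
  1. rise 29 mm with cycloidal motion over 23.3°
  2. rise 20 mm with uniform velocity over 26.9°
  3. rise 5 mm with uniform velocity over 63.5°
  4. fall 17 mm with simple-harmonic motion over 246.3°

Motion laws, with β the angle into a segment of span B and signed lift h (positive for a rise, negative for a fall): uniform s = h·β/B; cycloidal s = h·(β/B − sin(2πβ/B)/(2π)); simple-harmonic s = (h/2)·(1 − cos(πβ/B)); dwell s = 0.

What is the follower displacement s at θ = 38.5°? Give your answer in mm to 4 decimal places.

seg 1 [0°–23.3°] cycloidal, h=29: full span → s += 29 → s = 29.0000
seg 2 [23.3°–50.2°] uniform, h=20: θ=38.5° here. β=15.2, B=26.9. 20·15.2/26.9 = 11.3011 → s = 40.3011

40.3011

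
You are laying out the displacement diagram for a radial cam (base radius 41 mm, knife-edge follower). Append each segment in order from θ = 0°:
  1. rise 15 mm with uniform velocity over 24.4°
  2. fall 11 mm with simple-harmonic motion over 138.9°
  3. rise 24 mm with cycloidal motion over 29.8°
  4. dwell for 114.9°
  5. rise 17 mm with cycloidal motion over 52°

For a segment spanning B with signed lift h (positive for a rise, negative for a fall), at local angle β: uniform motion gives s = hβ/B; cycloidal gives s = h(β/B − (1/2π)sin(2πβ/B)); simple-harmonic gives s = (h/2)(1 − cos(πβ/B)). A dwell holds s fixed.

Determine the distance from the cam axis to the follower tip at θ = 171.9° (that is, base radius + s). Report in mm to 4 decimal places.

seg 1 [0°–24.4°] uniform, h=15: full span → s += 15 → s = 15.0000
seg 2 [24.4°–163.3°] simple-harmonic, h=-11: full span → s += -11 → s = 4.0000
seg 3 [163.3°–193.1°] cycloidal, h=24: θ=171.9° here. β=8.6, B=29.8. 24·(0.2886 − sin(2π·0.2886)/(2π)) = 3.2182 → s = 7.2182
radial distance = base radius + s = 41 + 7.2182 = 48.2182

48.2182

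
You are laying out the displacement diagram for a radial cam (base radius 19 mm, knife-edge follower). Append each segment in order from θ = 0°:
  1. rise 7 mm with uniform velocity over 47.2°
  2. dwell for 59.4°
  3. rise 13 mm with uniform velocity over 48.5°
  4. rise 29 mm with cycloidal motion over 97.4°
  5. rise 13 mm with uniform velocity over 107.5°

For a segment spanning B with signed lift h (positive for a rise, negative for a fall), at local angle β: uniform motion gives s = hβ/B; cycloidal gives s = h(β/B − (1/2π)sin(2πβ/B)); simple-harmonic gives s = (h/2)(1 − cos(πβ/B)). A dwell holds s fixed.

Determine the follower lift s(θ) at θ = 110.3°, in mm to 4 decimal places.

seg 1 [0°–47.2°] uniform, h=7: full span → s += 7 → s = 7.0000
seg 2 [47.2°–106.6°] dwell: s stays 7.0000
seg 3 [106.6°–155.1°] uniform, h=13: θ=110.3° here. β=3.7, B=48.5. 13·3.7/48.5 = 0.9918 → s = 7.9918

7.9918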